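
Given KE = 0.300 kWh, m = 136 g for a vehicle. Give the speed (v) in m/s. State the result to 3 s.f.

Rearranging: v = √(2·KE/m).
KE = 0.300 kWh = 1.080×10^6 J; m = 136 g = 0.1360 kg.
v = 3985 m/s

3990 m/s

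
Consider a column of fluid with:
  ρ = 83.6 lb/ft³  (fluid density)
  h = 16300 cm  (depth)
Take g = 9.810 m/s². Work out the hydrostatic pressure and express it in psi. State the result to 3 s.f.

Directly: P = ρgh.
ρ = 83.6 lb/ft³ = 1339 kg/m³; h = 16300 cm = 163.0 m; g = 9.810 m/s².
P = 2.141×10^6 Pa
2.141×10^6 Pa × (1 psi / 6895 Pa) = 310.6 psi

311 psi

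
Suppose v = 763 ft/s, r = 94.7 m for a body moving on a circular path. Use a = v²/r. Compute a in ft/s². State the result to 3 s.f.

a is given directly by: a = v²/r.
v = 763 ft/s = 232.6 m/s; r = 94.7 m.
a = 571.1 m/s²
571.1 m/s² × (1 ft/s² / 0.3048 m/s²) = 1874 ft/s²

1870 ft/s²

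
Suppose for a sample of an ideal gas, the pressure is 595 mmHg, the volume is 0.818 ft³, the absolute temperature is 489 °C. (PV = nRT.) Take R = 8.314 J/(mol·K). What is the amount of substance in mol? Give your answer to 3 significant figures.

0.290 mol

From the ideal-gas law: n = PV/(RT).
P = 595 mmHg = 79327 Pa; V = 0.818 ft³ = 0.02316 m³; T = 489 °C = 762.1 K; R = 8.314 J/(mol·K).
n = 0.2900 mol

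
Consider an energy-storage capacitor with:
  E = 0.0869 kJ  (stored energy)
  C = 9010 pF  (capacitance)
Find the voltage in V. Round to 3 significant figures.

1.39×10^5 V

Rearranging E = ½C·V² for V: V = √(2E/C).
E = 0.0869 kJ = 86.90 J; C = 9010 pF = 9.010×10^-9 F.
V = 1.389×10^5 V  (the unit combination reduces to kg·m²/(A·s³) = V)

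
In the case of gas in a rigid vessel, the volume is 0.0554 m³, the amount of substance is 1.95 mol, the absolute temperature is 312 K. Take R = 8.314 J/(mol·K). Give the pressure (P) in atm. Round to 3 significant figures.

0.901 atm

Directly: P = nRT/V.
V = 0.0554 m³; n = 1.95 mol; T = 312 K; R = 8.314 J/(mol·K).
P = 91304 Pa
91304 Pa × (1 atm / 1.013×10^5 Pa) = 0.9011 atm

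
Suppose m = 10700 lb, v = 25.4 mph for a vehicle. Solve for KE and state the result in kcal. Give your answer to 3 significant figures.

74.8 kcal

KE is given directly by: KE = ½mv².
m = 10700 lb = 4853 kg; v = 25.4 mph = 11.35 m/s.
KE = 3.129×10^5 J
3.129×10^5 J × (1 kcal / 4184 J) = 74.78 kcal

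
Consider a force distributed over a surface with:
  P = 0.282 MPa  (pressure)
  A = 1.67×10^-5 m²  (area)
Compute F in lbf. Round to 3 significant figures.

1.06 lbf

Solving P = F/A for F: F = P·A.
P = 0.282 MPa = 2.820×10^5 Pa; A = 1.67×10^-5 m².
F = 4.709 N
4.709 N × (1 lbf / 4.448 N) = 1.059 lbf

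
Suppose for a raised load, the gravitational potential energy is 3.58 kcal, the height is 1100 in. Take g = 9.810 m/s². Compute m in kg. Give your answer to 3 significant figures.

54.6 kg

Solving PE = m·g·h for m: m = PE/(g·h).
PE = 3.58 kcal = 14979 J; h = 1100 in = 27.94 m; g = 9.810 m/s².
m = 54.65 kg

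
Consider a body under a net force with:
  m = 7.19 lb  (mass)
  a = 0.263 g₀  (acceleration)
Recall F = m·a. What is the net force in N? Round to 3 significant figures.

8.41 N

From Newton's second law: F = m·a.
m = 7.19 lb = 3.261 kg; a = 0.263 g₀ = 2.579 m/s².
F = 8.411 N  (the unit combination reduces to kg·m/s² = N)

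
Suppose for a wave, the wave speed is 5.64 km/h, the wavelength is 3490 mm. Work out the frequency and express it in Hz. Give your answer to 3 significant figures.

Solving v = f·λ for f: f = v/λ.
v = 5.64 km/h = 1.567 m/s; λ = 3490 mm = 3.490 m.
f = 0.4489 Hz

0.449 Hz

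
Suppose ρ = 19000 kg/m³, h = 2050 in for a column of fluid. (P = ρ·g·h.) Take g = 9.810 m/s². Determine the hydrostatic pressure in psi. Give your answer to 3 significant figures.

Directly: P = ρgh.
ρ = 19000 kg/m³; h = 2050 in = 52.07 m; g = 9.810 m/s².
P = 9.705×10^6 Pa
9.705×10^6 Pa × (1 psi / 6895 Pa) = 1408 psi

1410 psi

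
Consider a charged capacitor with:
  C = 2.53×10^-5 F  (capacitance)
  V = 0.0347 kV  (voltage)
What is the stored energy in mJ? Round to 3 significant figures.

E is given directly by: E = ½CV².
C = 2.53×10^-5 F; V = 0.0347 kV = 34.70 V.
E = 0.01523 J  (the unit combination reduces to kg·m²/s² = J)
0.01523 J × (1 mJ / 0.001000 J) = 15.23 mJ

15.2 mJ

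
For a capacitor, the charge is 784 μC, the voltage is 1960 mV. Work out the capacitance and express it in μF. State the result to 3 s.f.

Directly: C = Q/V.
Q = 784 μC = 7.840×10^-4 C; V = 1960 mV = 1.960 V.
C = 4.000×10^-4 F
4.000×10^-4 F × (1 μF / 1.000×10^-6 F) = 400.0 μF

400 μF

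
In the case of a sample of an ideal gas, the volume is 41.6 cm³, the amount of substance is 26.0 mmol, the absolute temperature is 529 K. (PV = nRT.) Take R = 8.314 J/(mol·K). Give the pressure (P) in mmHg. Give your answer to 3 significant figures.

From the ideal-gas law: P = nRT/V.
V = 41.6 cm³ = 4.160×10^-5 m³; n = 26.0 mmol = 0.02600 mol; T = 529 K; R = 8.314 J/(mol·K).
P = 2.749×10^6 Pa
2.749×10^6 Pa × (1 mmHg / 133.3 Pa) = 20618 mmHg

20600 mmHg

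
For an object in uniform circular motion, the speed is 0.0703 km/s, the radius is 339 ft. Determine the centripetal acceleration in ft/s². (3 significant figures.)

157 ft/s²

Directly: a = v²/r.
v = 0.0703 km/s = 70.30 m/s; r = 339 ft = 103.3 m.
a = 47.83 m/s²
47.83 m/s² × (1 ft/s² / 0.3048 m/s²) = 156.9 ft/s²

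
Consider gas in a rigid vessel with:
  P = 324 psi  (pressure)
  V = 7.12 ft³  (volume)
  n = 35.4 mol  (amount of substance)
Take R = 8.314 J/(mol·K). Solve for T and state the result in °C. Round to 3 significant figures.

From the ideal-gas law: T = PV/(nR).
P = 324 psi = 2.234×10^6 Pa; V = 7.12 ft³ = 0.2016 m³; n = 35.4 mol; R = 8.314 J/(mol·K).
T = 1530 K
1530 K − 273.15 = 1257 °C

1260 °C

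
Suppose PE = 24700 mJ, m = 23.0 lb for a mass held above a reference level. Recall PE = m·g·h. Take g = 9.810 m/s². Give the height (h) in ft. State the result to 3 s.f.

Rearranging: h = PE/(m·g).
PE = 24700 mJ = 24.70 J; m = 23.0 lb = 10.43 kg; g = 9.810 m/s².
h = 0.2413 m
0.2413 m × (1 ft / 0.3048 m) = 0.7918 ft

0.792 ft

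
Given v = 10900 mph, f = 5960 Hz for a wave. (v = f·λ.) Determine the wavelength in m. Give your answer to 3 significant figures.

0.818 m

Solving v = f·λ for λ: λ = v/f.
v = 10900 mph = 4873 m/s; f = 5960 Hz.
λ = 0.8176 m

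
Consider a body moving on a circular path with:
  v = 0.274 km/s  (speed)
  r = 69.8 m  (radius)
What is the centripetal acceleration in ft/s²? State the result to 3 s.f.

3530 ft/s²

Directly: a = v²/r.
v = 0.274 km/s = 274.0 m/s; r = 69.8 m.
a = 1076 m/s²
1076 m/s² × (1 ft/s² / 0.3048 m/s²) = 3529 ft/s²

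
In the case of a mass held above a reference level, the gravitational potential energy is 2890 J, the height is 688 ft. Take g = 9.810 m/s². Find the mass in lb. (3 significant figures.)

3.10 lb

Rearranging PE = m·g·h for m: m = PE/(g·h).
PE = 2890 J; h = 688 ft = 209.7 m; g = 9.810 m/s².
m = 1.405 kg
1.405 kg × (1 lb / 0.4536 kg) = 3.097 lb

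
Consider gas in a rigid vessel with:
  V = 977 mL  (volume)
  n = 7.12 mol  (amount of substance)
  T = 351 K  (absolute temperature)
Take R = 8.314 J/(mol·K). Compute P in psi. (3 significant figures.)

From the ideal-gas law: P = nRT/V.
V = 977 mL = 9.770×10^-4 m³; n = 7.12 mol; T = 351 K; R = 8.314 J/(mol·K).
P = 2.127×10^7 Pa
2.127×10^7 Pa × (1 psi / 6895 Pa) = 3084 psi

3080 psi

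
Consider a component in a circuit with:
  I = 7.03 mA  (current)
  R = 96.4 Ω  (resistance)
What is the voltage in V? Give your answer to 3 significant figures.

Directly: V = IR.
I = 7.03 mA = 0.007030 A; R = 96.4 Ω.
V = 0.6777 V  (the unit combination reduces to kg·m²/(A·s³) = V)

0.678 V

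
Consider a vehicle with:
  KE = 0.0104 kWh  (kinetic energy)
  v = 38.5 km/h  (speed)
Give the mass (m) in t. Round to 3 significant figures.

0.655 t

Rearranging: m = 2·KE/v².
KE = 0.0104 kWh = 37440 J; v = 38.5 km/h = 10.69 m/s.
m = 654.7 kg
654.7 kg × (1 t / 1000 kg) = 0.6547 t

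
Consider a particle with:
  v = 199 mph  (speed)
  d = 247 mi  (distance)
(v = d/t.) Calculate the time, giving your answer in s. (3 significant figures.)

4470 s

Solving v = d/t for t: t = d/v.
v = 199 mph = 88.96 m/s; d = 247 mi = 3.975×10^5 m.
t = 4468 s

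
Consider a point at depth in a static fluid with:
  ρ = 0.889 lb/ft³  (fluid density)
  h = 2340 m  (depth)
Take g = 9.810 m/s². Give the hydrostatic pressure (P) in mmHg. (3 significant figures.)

Directly: P = ρgh.
ρ = 0.889 lb/ft³ = 14.24 kg/m³; h = 2340 m; g = 9.810 m/s².
P = 3.269×10^5 Pa
3.269×10^5 Pa × (1 mmHg / 133.3 Pa) = 2452 mmHg

2450 mmHg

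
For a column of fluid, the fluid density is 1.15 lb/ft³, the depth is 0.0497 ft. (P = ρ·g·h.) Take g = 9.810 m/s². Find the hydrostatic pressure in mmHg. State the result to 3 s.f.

0.0205 mmHg

P is given directly by: P = ρgh.
ρ = 1.15 lb/ft³ = 18.42 kg/m³; h = 0.0497 ft = 0.01515 m; g = 9.810 m/s².
P = 2.738 Pa
2.738 Pa × (1 mmHg / 133.3 Pa) = 0.02053 mmHg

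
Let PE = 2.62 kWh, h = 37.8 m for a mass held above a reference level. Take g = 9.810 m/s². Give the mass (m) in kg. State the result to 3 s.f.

25400 kg

Solving PE = m·g·h for m: m = PE/(g·h).
PE = 2.62 kWh = 9.432×10^6 J; h = 37.8 m; g = 9.810 m/s².
m = 25436 kg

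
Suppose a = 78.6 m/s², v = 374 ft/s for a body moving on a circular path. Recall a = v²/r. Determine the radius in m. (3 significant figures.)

165 m

Rearranging: r = v²/a.
a = 78.6 m/s²; v = 374 ft/s = 114.0 m/s.
r = 165.3 m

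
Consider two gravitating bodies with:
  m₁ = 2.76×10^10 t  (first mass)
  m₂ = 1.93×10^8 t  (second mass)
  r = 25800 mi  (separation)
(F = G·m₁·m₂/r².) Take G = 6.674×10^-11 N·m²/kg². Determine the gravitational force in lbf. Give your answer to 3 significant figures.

0.0464 lbf

From Newton's law of gravitation: F = Gm₁m₂/r².
m₁ = 2.76×10^10 t = 2.760×10^13 kg; m₂ = 1.93×10^8 t = 1.930×10^11 kg; r = 25800 mi = 4.152×10^7 m; G = 6.674×10^-11 N·m²/kg².
F = 0.2062 N
0.2062 N × (1 lbf / 4.448 N) = 0.04636 lbf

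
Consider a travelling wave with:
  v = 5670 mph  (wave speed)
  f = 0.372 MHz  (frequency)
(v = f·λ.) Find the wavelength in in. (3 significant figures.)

Rearranging: λ = v/f.
v = 5670 mph = 2535 m/s; f = 0.372 MHz = 3.720×10^5 Hz.
λ = 0.006814 m
0.006814 m × (1 in / 0.02540 m) = 0.2683 in

0.268 in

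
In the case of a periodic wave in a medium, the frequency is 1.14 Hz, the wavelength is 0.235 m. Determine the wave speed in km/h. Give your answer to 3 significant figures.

Directly: v = fλ.
f = 1.14 Hz; λ = 0.235 m.
v = 0.2679 m/s
0.2679 m/s × (1 km/h / 0.2778 m/s) = 0.9644 km/h

0.964 km/h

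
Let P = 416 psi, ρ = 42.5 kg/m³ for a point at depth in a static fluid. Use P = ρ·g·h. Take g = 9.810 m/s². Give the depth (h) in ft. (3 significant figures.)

22600 ft

Rearranging P = ρ·g·h for h: h = P/(ρ·g).
P = 416 psi = 2.868×10^6 Pa; ρ = 42.5 kg/m³; g = 9.810 m/s².
h = 6879 m
6879 m × (1 ft / 0.3048 m) = 22570 ft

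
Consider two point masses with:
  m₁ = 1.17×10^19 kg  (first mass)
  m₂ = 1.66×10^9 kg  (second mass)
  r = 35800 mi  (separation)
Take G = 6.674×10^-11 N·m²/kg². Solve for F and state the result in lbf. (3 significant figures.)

87.8 lbf

From Newton's law of gravitation: F = Gm₁m₂/r².
m₁ = 1.17×10^19 kg; m₂ = 1.66×10^9 kg; r = 35800 mi = 5.761×10^7 m; G = 6.674×10^-11 N·m²/kg².
F = 390.5 N
390.5 N × (1 lbf / 4.448 N) = 87.79 lbf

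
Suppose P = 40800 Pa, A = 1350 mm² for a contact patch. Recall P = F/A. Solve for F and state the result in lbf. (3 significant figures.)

Solving P = F/A for F: F = P·A.
P = 40800 Pa; A = 1350 mm² = 0.001350 m².
F = 55.08 N  (the unit combination reduces to kg·m/s² = N)
55.08 N × (1 lbf / 4.448 N) = 12.38 lbf

12.4 lbf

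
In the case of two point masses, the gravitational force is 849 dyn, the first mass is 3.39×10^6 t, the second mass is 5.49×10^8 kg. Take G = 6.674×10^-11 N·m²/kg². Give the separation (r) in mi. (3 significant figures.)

Solving F = G·m₁·m₂/r² for r: r = √(G·m₁m₂/F).
F = 849 dyn = 0.008490 N; m₁ = 3.39×10^6 t = 3.390×10^9 kg; m₂ = 5.49×10^8 kg; G = 6.674×10^-11 N·m²/kg².
r = 1.210×10^5 m
1.210×10^5 m × (1 mi / 1609 m) = 75.16 mi

75.2 mi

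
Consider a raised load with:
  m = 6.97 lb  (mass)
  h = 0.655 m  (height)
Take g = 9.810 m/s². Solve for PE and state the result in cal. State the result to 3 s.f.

4.86 cal

Directly: PE = mgh.
m = 6.97 lb = 3.162 kg; h = 0.655 m; g = 9.810 m/s².
PE = 20.31 J
20.31 J × (1 cal / 4.184 J) = 4.855 cal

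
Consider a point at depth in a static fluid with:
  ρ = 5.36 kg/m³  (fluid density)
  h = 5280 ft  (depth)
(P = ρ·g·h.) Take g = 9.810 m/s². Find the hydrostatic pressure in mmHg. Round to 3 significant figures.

P is given directly by: P = ρgh.
ρ = 5.36 kg/m³; h = 5280 ft = 1609 m; g = 9.810 m/s².
P = 84622 Pa  (the unit combination reduces to kg/(m·s²) = Pa)
84622 Pa × (1 mmHg / 133.3 Pa) = 634.7 mmHg

635 mmHg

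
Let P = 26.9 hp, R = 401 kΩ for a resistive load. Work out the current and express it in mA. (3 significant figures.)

224 mA

Rearranging P = I²R for I: I = √(P/R).
P = 26.9 hp = 20059 W; R = 401 kΩ = 4.010×10^5 Ω.
I = 0.2237 A
0.2237 A × (1 mA / 0.001000 A) = 223.7 mA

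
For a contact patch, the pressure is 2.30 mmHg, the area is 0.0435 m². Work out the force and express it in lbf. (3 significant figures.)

3.00 lbf

Solving P = F/A for F: F = P·A.
P = 2.30 mmHg = 306.6 Pa; A = 0.0435 m².
F = 13.34 N
13.34 N × (1 lbf / 4.448 N) = 2.999 lbf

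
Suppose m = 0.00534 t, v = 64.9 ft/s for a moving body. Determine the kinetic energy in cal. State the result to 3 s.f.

KE is given directly by: KE = ½mv².
m = 0.00534 t = 5.340 kg; v = 64.9 ft/s = 19.78 m/s.
KE = 1045 J
1045 J × (1 cal / 4.184 J) = 249.7 cal

250 cal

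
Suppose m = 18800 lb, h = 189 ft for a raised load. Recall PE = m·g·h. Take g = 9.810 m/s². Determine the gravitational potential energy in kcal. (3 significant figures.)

1150 kcal

PE is given directly by: PE = mgh.
m = 18800 lb = 8528 kg; h = 189 ft = 57.61 m; g = 9.810 m/s².
PE = 4.819×10^6 J
4.819×10^6 J × (1 kcal / 4184 J) = 1152 kcal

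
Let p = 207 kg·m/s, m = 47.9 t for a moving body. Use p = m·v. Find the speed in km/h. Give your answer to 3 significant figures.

0.0156 km/h

Rearranging: v = p/m.
p = 207 kg·m/s; m = 47.9 t = 47900 kg.
v = 0.004322 m/s
0.004322 m/s × (1 km/h / 0.2778 m/s) = 0.01556 km/h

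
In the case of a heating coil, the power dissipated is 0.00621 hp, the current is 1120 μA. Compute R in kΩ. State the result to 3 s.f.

3690 kΩ

Solving P = I²R for R: R = P/I².
P = 0.00621 hp = 4.631 W; I = 1120 μA = 0.001120 A.
R = 3.692×10^6 Ω
3.692×10^6 Ω × (1 kΩ / 1000 Ω) = 3692 kΩ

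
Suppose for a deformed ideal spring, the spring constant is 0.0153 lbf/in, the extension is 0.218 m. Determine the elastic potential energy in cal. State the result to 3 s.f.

0.0152 cal

U is given directly by: U = ½kx².
k = 0.0153 lbf/in = 2.679 N/m; x = 0.218 m.
U = 0.06367 J
0.06367 J × (1 cal / 4.184 J) = 0.01522 cal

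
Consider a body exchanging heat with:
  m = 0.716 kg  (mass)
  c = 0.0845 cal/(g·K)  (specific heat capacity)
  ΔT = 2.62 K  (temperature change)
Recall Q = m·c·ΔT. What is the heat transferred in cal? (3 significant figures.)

159 cal

Directly: Q = mcΔT.
m = 0.716 kg; c = 0.0845 cal/(g·K) = 353.5 J/(kg·K); ΔT = 2.62 K.
Q = 663.2 J
663.2 J × (1 cal / 4.184 J) = 158.5 cal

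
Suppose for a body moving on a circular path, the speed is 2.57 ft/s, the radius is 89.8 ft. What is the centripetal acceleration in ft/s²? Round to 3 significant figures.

0.0736 ft/s²

a is given directly by: a = v²/r.
v = 2.57 ft/s = 0.7833 m/s; r = 89.8 ft = 27.37 m.
a = 0.02242 m/s²
0.02242 m/s² × (1 ft/s² / 0.3048 m/s²) = 0.07355 ft/s²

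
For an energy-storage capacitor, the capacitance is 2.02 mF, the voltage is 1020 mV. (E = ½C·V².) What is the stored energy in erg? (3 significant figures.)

Directly: E = ½CV².
C = 2.02 mF = 0.002020 F; V = 1020 mV = 1.020 V.
E = 0.001051 J  (the unit combination reduces to kg·m²/s² = J)
0.001051 J × (1 erg / 1.000×10^-7 J) = 10508 erg

10500 erg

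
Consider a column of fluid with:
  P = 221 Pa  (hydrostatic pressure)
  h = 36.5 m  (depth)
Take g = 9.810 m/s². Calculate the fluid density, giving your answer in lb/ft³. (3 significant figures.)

0.0385 lb/ft³

Rearranging P = ρ·g·h for ρ: ρ = P/(g·h).
P = 221 Pa; h = 36.5 m; g = 9.810 m/s².
ρ = 0.6172 kg/m³
0.6172 kg/m³ × (1 lb/ft³ / 16.02 kg/m³) = 0.03853 lb/ft³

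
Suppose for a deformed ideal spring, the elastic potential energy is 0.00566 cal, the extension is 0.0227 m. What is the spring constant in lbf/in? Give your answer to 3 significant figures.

Rearranging: k = 2U/x².
U = 0.00566 cal = 0.02368 J; x = 0.0227 m.
k = 91.91 N/m
91.91 N/m × (1 lbf/in / 175.1 N/m) = 0.5248 lbf/in

0.525 lbf/in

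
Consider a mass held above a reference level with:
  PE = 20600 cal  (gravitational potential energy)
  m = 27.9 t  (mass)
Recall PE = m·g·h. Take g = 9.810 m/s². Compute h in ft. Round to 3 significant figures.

Rearranging: h = PE/(m·g).
PE = 20600 cal = 86190 J; m = 27.9 t = 27900 kg; g = 9.810 m/s².
h = 0.3149 m
0.3149 m × (1 ft / 0.3048 m) = 1.033 ft

1.03 ft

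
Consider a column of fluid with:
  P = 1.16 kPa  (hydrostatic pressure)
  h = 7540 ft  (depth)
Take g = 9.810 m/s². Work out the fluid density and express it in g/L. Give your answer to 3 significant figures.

Rearranging P = ρ·g·h for ρ: ρ = P/(g·h).
P = 1.16 kPa = 1160 Pa; h = 7540 ft = 2298 m; g = 9.810 m/s².
ρ = 0.05145 kg/m³
Since 1 g/L = 1 kg/m³, 0.05145 g/L.

0.0515 g/L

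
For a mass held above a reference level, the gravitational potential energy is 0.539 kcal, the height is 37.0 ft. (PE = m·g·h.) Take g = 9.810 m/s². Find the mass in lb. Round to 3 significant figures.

Rearranging: m = PE/(g·h).
PE = 0.539 kcal = 2255 J; h = 37.0 ft = 11.28 m; g = 9.810 m/s².
m = 20.38 kg
20.38 kg × (1 lb / 0.4536 kg) = 44.94 lb

44.9 lb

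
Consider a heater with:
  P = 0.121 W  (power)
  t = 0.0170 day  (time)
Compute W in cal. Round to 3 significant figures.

42.5 cal

Solving P = W/t for W: W = P·t.
P = 0.121 W; t = 0.0170 day = 1469 s.
W = 177.7 J
177.7 J × (1 cal / 4.184 J) = 42.48 cal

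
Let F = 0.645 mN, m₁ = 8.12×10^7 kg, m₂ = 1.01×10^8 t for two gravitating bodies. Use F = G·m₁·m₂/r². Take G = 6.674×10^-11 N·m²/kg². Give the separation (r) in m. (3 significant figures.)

From Newton's law of gravitation: r = √(G·m₁m₂/F).
F = 0.645 mN = 6.450×10^-4 N; m₁ = 8.12×10^7 kg; m₂ = 1.01×10^8 t = 1.010×10^11 kg; G = 6.674×10^-11 N·m²/kg².
r = 9.212×10^5 m

9.21×10^5 m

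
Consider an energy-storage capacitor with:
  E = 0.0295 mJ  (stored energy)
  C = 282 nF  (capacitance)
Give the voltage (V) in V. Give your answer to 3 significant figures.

Solving E = ½C·V² for V: V = √(2E/C).
E = 0.0295 mJ = 2.950×10^-5 J; C = 282 nF = 2.820×10^-7 F.
V = 14.46 V

14.5 V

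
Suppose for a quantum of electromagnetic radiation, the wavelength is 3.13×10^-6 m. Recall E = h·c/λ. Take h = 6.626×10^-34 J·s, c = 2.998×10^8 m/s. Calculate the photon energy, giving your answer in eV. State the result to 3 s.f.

0.396 eV

Directly: E = hc/λ.
λ = 3.13×10^-6 m; h = 6.626×10^-34 J·s; c = 2.998×10^8 m/s.
E = 6.347×10^-20 J
6.347×10^-20 J × (1 eV / 1.602×10^-19 J) = 0.3961 eV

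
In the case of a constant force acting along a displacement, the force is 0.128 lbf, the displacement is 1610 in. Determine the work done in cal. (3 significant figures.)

W is given directly by: W = F·d.
F = 0.128 lbf = 0.5694 N; d = 1610 in = 40.89 m.
W = 23.28 J
23.28 J × (1 cal / 4.184 J) = 5.565 cal

5.56 cal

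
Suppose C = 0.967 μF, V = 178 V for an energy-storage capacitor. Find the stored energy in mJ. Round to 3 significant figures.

Directly: E = ½CV².
C = 0.967 μF = 9.670×10^-7 F; V = 178 V.
E = 0.01532 J
0.01532 J × (1 mJ / 0.001000 J) = 15.32 mJ

15.3 mJ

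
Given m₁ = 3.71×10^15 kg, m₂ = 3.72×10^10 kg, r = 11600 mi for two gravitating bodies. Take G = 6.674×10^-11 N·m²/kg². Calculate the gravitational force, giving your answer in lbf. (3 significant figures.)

5.94 lbf

F is given directly by: F = Gm₁m₂/r².
m₁ = 3.71×10^15 kg; m₂ = 3.72×10^10 kg; r = 11600 mi = 1.867×10^7 m; G = 6.674×10^-11 N·m²/kg².
F = 26.43 N  (the unit combination reduces to kg·m/s² = N)
26.43 N × (1 lbf / 4.448 N) = 5.942 lbf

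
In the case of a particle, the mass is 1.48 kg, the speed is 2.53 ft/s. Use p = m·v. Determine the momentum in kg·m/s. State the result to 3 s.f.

Directly: p = mv.
m = 1.48 kg; v = 2.53 ft/s = 0.7711 m/s.
p = 1.141 kg·m/s

1.14 kg·m/s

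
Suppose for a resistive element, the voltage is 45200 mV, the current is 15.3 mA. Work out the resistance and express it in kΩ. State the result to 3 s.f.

Rearranging V = I·R for R: R = V/I.
V = 45200 mV = 45.20 V; I = 15.3 mA = 0.01530 A.
R = 2954 Ω
2954 Ω × (1 kΩ / 1000 Ω) = 2.954 kΩ

2.95 kΩ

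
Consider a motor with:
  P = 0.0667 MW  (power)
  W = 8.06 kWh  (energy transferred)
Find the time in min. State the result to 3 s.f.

7.25 min

Solving P = W/t for t: t = W/P.
P = 0.0667 MW = 66700 W; W = 8.06 kWh = 2.902×10^7 J.
t = 435.0 s
435.0 s × (1 min / 60.00 s) = 7.250 min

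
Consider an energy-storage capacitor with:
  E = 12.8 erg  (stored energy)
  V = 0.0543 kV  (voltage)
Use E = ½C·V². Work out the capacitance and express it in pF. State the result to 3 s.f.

Rearranging: C = 2E/V².
E = 12.8 erg = 1.280×10^-6 J; V = 0.0543 kV = 54.30 V.
C = 8.682×10^-10 F
8.682×10^-10 F × (1 pF / 1.000×10^-12 F) = 868.2 pF

868 pF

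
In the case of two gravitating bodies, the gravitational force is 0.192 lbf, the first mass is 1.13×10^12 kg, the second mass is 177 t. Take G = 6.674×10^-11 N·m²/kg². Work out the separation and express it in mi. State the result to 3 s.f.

Rearranging F = G·m₁·m₂/r² for r: r = √(G·m₁m₂/F).
F = 0.192 lbf = 0.8541 N; m₁ = 1.13×10^12 kg; m₂ = 177 t = 1.770×10^5 kg; G = 6.674×10^-11 N·m²/kg².
r = 3953 m
3953 m × (1 mi / 1609 m) = 2.457 mi

2.46 mi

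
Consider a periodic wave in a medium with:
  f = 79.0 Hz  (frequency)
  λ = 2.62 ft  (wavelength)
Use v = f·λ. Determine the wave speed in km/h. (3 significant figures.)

v is given directly by: v = fλ.
f = 79.0 Hz; λ = 2.62 ft = 0.7986 m.
v = 63.09 m/s
63.09 m/s × (1 km/h / 0.2778 m/s) = 227.1 km/h

227 km/h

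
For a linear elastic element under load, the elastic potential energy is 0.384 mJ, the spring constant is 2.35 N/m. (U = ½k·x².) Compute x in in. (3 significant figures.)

Solving U = ½k·x² for x: x = √(2U/k).
U = 0.384 mJ = 3.840×10^-4 J; k = 2.35 N/m.
x = 0.01808 m
0.01808 m × (1 in / 0.02540 m) = 0.7117 in

0.712 in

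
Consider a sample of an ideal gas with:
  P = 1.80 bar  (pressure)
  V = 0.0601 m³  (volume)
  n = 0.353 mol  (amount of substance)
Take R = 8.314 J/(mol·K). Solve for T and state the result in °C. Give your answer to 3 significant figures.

3410 °C

Rearranging: T = PV/(nR).
P = 1.80 bar = 1.800×10^5 Pa; V = 0.0601 m³; n = 0.353 mol; R = 8.314 J/(mol·K).
T = 3686 K
3686 K − 273.15 = 3413 °C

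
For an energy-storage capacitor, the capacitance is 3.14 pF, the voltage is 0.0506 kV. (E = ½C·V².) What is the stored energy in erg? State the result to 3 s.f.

0.0402 erg

E is given directly by: E = ½CV².
C = 3.14 pF = 3.140×10^-12 F; V = 0.0506 kV = 50.60 V.
E = 4.020×10^-9 J
4.020×10^-9 J × (1 erg / 1.000×10^-7 J) = 0.04020 erg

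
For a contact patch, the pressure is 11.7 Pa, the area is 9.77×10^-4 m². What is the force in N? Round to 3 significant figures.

Rearranging: F = P·A.
P = 11.7 Pa; A = 9.77×10^-4 m².
F = 0.01143 N  (the unit combination reduces to kg·m/s² = N)

0.0114 N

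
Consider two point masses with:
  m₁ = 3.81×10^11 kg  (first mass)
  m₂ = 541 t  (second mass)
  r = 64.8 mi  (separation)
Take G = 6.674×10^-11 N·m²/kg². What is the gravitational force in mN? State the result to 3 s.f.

F is given directly by: F = Gm₁m₂/r².
m₁ = 3.81×10^11 kg; m₂ = 541 t = 5.410×10^5 kg; r = 64.8 mi = 1.043×10^5 m; G = 6.674×10^-11 N·m²/kg².
F = 0.001265 N  (the unit combination reduces to kg·m/s² = N)
0.001265 N × (1 mN / 0.001000 N) = 1.265 mN

1.26 mN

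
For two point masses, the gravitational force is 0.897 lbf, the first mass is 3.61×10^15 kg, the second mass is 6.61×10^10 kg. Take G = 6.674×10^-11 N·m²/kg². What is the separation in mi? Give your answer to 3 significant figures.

From Newton's law of gravitation: r = √(G·m₁m₂/F).
F = 0.897 lbf = 3.990 N; m₁ = 3.61×10^15 kg; m₂ = 6.61×10^10 kg; G = 6.674×10^-11 N·m²/kg².
r = 6.318×10^7 m
6.318×10^7 m × (1 mi / 1609 m) = 39256 mi

39300 mi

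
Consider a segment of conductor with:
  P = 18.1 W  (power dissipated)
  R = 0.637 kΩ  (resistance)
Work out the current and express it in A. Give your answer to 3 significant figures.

0.169 A

Rearranging P = I²R for I: I = √(P/R).
P = 18.1 W; R = 0.637 kΩ = 637.0 Ω.
I = 0.1686 A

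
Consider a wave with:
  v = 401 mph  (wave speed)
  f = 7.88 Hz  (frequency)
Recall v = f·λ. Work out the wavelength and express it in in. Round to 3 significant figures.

Rearranging v = f·λ for λ: λ = v/f.
v = 401 mph = 179.3 m/s; f = 7.88 Hz.
λ = 22.75 m
22.75 m × (1 in / 0.02540 m) = 895.6 in

896 in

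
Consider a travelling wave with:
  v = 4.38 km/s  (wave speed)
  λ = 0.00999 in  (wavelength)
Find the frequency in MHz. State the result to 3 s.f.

17.3 MHz

Solving v = f·λ for f: f = v/λ.
v = 4.38 km/s = 4380 m/s; λ = 0.00999 in = 2.537×10^-4 m.
f = 1.726×10^7 Hz
1.726×10^7 Hz × (1 MHz / 1.000×10^6 Hz) = 17.26 MHz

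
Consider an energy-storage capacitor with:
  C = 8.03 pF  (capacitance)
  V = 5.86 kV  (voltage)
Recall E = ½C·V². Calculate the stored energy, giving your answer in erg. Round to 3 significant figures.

Directly: E = ½CV².
C = 8.03 pF = 8.030×10^-12 F; V = 5.86 kV = 5860 V.
E = 1.379×10^-4 J  (the unit combination reduces to kg·m²/s² = J)
1.379×10^-4 J × (1 erg / 1.000×10^-7 J) = 1379 erg

1380 erg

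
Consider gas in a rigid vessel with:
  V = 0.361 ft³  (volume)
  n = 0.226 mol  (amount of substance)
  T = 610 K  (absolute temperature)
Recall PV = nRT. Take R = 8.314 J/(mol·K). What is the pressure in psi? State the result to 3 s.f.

P is given directly by: P = nRT/V.
V = 0.361 ft³ = 0.01022 m³; n = 0.226 mol; T = 610 K; R = 8.314 J/(mol·K).
P = 1.121×10^5 Pa
1.121×10^5 Pa × (1 psi / 6895 Pa) = 16.26 psi

16.3 psi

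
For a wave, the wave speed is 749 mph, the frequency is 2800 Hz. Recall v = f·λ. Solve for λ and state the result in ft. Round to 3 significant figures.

0.392 ft

Solving v = f·λ for λ: λ = v/f.
v = 749 mph = 334.8 m/s; f = 2800 Hz.
λ = 0.1196 m
0.1196 m × (1 ft / 0.3048 m) = 0.3923 ft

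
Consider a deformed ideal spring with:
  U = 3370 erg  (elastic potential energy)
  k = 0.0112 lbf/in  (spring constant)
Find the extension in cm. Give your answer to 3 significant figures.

Solving U = ½k·x² for x: x = √(2U/k).
U = 3370 erg = 3.370×10^-4 J; k = 0.0112 lbf/in = 1.961 N/m.
x = 0.01854 m
0.01854 m × (1 cm / 0.01000 m) = 1.854 cm

1.85 cm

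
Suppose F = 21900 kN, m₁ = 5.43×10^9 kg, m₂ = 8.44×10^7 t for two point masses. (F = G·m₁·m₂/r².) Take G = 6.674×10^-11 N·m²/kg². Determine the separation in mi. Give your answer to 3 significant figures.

0.0232 mi

Solving F = G·m₁·m₂/r² for r: r = √(G·m₁m₂/F).
F = 21900 kN = 2.190×10^7 N; m₁ = 5.43×10^9 kg; m₂ = 8.44×10^7 t = 8.440×10^10 kg; G = 6.674×10^-11 N·m²/kg².
r = 37.37 m
37.37 m × (1 mi / 1609 m) = 0.02322 mi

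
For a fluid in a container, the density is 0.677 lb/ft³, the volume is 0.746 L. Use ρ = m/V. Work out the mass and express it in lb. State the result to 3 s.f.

0.0178 lb

Rearranging: m = ρV.
ρ = 0.677 lb/ft³ = 10.84 kg/m³; V = 0.746 L = 7.460×10^-4 m³.
m = 0.008090 kg
0.008090 kg × (1 lb / 0.4536 kg) = 0.01784 lb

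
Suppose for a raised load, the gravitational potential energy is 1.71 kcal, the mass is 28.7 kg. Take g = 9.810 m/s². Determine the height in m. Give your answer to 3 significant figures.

25.4 m

Solving PE = m·g·h for h: h = PE/(m·g).
PE = 1.71 kcal = 7155 J; m = 28.7 kg; g = 9.810 m/s².
h = 25.41 m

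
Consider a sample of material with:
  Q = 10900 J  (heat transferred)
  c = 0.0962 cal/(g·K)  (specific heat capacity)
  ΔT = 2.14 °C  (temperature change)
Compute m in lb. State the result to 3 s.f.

Rearranging Q = m·c·ΔT for m: m = Q/(c·ΔT).
Q = 10900 J; c = 0.0962 cal/(g·K) = 402.5 J/(kg·K); ΔT = 2.14 °C = 2.140 K.
m = 12.65 kg
12.65 kg × (1 lb / 0.4536 kg) = 27.90 lb

27.9 lb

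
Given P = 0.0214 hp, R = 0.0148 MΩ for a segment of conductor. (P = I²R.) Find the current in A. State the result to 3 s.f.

Rearranging: I = √(P/R).
P = 0.0214 hp = 15.96 W; R = 0.0148 MΩ = 14800 Ω.
I = 0.03284 A

0.0328 A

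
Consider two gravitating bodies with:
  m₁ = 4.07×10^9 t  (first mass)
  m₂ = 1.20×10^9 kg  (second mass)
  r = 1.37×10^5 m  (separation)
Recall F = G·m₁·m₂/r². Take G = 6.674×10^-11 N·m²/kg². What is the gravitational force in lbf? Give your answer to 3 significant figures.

Directly: F = Gm₁m₂/r².
m₁ = 4.07×10^9 t = 4.070×10^12 kg; m₂ = 1.20×10^9 kg; r = 1.37×10^5 m; G = 6.674×10^-11 N·m²/kg².
F = 17.37 N
17.37 N × (1 lbf / 4.448 N) = 3.904 lbf

3.90 lbf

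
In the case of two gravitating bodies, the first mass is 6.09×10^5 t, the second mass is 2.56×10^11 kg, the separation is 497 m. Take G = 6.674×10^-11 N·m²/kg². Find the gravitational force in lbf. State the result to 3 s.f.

9470 lbf

F is given directly by: F = Gm₁m₂/r².
m₁ = 6.09×10^5 t = 6.090×10^8 kg; m₂ = 2.56×10^11 kg; r = 497 m; G = 6.674×10^-11 N·m²/kg².
F = 42124 N  (the unit combination reduces to kg·m/s² = N)
42124 N × (1 lbf / 4.448 N) = 9470 lbf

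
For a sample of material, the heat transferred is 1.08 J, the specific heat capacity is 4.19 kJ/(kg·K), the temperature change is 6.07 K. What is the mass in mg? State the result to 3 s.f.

Solving Q = m·c·ΔT for m: m = Q/(c·ΔT).
Q = 1.08 J; c = 4.19 kJ/(kg·K) = 4190 J/(kg·K); ΔT = 6.07 K.
m = 4.246×10^-5 kg
4.246×10^-5 kg × (1 mg / 1.000×10^-6 kg) = 42.46 mg

42.5 mg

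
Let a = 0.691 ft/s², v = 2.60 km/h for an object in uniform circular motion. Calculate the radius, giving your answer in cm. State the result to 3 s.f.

248 cm

Rearranging: r = v²/a.
a = 0.691 ft/s² = 0.2106 m/s²; v = 2.60 km/h = 0.7222 m/s.
r = 2.477 m
2.477 m × (1 cm / 0.01000 m) = 247.7 cm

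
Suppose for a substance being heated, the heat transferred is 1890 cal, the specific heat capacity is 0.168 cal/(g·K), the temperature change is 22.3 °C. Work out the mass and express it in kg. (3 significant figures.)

Rearranging Q = m·c·ΔT for m: m = Q/(c·ΔT).
Q = 1890 cal = 7908 J; c = 0.168 cal/(g·K) = 702.9 J/(kg·K); ΔT = 22.3 °C = 22.30 K.
m = 0.5045 kg

0.504 kg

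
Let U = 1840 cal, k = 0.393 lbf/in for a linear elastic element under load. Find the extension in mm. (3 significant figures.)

15000 mm

Rearranging U = ½k·x² for x: x = √(2U/k).
U = 1840 cal = 7699 J; k = 0.393 lbf/in = 68.82 N/m.
x = 14.96 m
14.96 m × (1 mm / 0.001000 m) = 14957 mm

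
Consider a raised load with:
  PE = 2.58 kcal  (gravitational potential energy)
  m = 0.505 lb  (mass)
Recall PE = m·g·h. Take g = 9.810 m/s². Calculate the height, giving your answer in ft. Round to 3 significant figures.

15800 ft

Rearranging: h = PE/(m·g).
PE = 2.58 kcal = 10795 J; m = 0.505 lb = 0.2291 kg; g = 9.810 m/s².
h = 4804 m
4804 m × (1 ft / 0.3048 m) = 15761 ft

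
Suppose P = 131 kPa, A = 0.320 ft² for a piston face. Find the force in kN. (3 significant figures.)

Rearranging: F = P·A.
P = 131 kPa = 1.310×10^5 Pa; A = 0.320 ft² = 0.02973 m².
F = 3894 N
3894 N × (1 kN / 1000 N) = 3.894 kN

3.89 kN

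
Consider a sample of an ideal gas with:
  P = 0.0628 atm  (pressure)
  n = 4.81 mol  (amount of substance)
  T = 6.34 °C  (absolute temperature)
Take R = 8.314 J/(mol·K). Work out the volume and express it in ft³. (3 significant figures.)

From the ideal-gas law: V = nRT/P.
P = 0.0628 atm = 6363 Pa; n = 4.81 mol; T = 6.34 °C = 279.5 K; R = 8.314 J/(mol·K).
V = 1.756 m³
1.756 m³ × (1 ft³ / 0.02832 m³) = 62.03 ft³

62.0 ft³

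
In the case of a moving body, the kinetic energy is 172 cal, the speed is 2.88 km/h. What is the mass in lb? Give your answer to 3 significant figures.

4960 lb

Solving KE = ½mv² for m: m = 2·KE/v².
KE = 172 cal = 719.6 J; v = 2.88 km/h = 0.8000 m/s.
m = 2249 kg
2249 kg × (1 lb / 0.4536 kg) = 4958 lb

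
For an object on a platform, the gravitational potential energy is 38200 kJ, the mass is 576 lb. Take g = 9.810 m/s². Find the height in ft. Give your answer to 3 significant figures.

48900 ft

Rearranging: h = PE/(m·g).
PE = 38200 kJ = 3.820×10^7 J; m = 576 lb = 261.3 kg; g = 9.810 m/s².
h = 14904 m
14904 m × (1 ft / 0.3048 m) = 48898 ft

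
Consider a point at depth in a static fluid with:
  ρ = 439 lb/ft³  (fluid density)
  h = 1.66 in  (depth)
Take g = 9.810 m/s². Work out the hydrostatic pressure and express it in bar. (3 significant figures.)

0.0291 bar

P is given directly by: P = ρgh.
ρ = 439 lb/ft³ = 7032 kg/m³; h = 1.66 in = 0.04216 m; g = 9.810 m/s².
P = 2909 Pa  (the unit combination reduces to kg/(m·s²) = Pa)
2909 Pa × (1 bar / 1.000×10^5 Pa) = 0.02909 bar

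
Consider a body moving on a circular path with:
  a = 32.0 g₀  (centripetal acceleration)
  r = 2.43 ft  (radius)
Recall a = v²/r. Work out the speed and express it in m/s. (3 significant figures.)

Rearranging: v = √(a·r).
a = 32.0 g₀ = 313.8 m/s²; r = 2.43 ft = 0.7407 m.
v = 15.25 m/s

15.2 m/s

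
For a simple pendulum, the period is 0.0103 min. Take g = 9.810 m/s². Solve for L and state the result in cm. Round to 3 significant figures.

9.49 cm

Rearranging T = 2π√(L/g) for L: L = g·(T/2π)².
T = 0.0103 min = 0.6180 s; g = 9.810 m/s².
L = 0.09490 m
0.09490 m × (1 cm / 0.01000 m) = 9.490 cm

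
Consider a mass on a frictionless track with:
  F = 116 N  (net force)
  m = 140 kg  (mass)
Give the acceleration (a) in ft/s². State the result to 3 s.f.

2.72 ft/s²

Rearranging F = m·a for a: a = F/m.
F = 116 N; m = 140 kg.
a = 0.8286 m/s²
0.8286 m/s² × (1 ft/s² / 0.3048 m/s²) = 2.718 ft/s²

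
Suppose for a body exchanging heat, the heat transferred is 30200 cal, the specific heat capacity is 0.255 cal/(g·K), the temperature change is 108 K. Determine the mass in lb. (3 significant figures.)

2.42 lb

Rearranging: m = Q/(c·ΔT).
Q = 30200 cal = 1.264×10^5 J; c = 0.255 cal/(g·K) = 1067 J/(kg·K); ΔT = 108 K.
m = 1.097 kg
1.097 kg × (1 lb / 0.4536 kg) = 2.418 lb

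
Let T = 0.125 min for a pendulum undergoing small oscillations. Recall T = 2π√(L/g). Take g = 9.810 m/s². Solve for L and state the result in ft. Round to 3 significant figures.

45.9 ft

Rearranging T = 2π√(L/g) for L: L = g·(T/2π)².
T = 0.125 min = 7.500 s; g = 9.810 m/s².
L = 13.98 m
13.98 m × (1 ft / 0.3048 m) = 45.86 ft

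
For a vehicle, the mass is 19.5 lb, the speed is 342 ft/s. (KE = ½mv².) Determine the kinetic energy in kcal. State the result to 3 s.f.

Directly: KE = ½mv².
m = 19.5 lb = 8.845 kg; v = 342 ft/s = 104.2 m/s.
KE = 48057 J
48057 J × (1 kcal / 4184 J) = 11.49 kcal

11.5 kcal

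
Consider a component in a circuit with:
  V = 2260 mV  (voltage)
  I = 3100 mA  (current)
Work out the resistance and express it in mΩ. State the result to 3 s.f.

From Ohm's law: R = V/I.
V = 2260 mV = 2.260 V; I = 3100 mA = 3.100 A.
R = 0.7290 Ω
0.7290 Ω × (1 mΩ / 0.001000 Ω) = 729.0 mΩ

729 mΩ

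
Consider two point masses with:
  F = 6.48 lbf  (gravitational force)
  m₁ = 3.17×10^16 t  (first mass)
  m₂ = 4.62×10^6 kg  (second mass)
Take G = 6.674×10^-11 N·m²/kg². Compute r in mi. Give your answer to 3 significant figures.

11400 mi

Rearranging: r = √(G·m₁m₂/F).
F = 6.48 lbf = 28.82 N; m₁ = 3.17×10^16 t = 3.170×10^19 kg; m₂ = 4.62×10^6 kg; G = 6.674×10^-11 N·m²/kg².
r = 1.841×10^7 m
1.841×10^7 m × (1 mi / 1609 m) = 11442 mi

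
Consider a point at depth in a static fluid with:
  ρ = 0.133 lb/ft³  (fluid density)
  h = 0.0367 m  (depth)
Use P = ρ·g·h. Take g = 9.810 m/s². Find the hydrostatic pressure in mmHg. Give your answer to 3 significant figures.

0.00575 mmHg

P is given directly by: P = ρgh.
ρ = 0.133 lb/ft³ = 2.130 kg/m³; h = 0.0367 m; g = 9.810 m/s².
P = 0.7670 Pa
0.7670 Pa × (1 mmHg / 133.3 Pa) = 0.005753 mmHg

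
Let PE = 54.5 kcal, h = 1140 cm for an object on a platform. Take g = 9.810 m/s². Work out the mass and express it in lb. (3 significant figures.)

Rearranging: m = PE/(g·h).
PE = 54.5 kcal = 2.280×10^5 J; h = 1140 cm = 11.40 m; g = 9.810 m/s².
m = 2039 kg
2039 kg × (1 lb / 0.4536 kg) = 4495 lb

4500 lb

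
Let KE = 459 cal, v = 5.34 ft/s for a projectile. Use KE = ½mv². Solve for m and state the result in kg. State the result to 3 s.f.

1450 kg

Rearranging: m = 2·KE/v².
KE = 459 cal = 1920 J; v = 5.34 ft/s = 1.628 m/s.
m = 1450 kg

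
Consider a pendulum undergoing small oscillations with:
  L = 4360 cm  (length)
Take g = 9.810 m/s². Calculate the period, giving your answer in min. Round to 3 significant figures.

Directly: T = 2π√(L/g).
L = 4360 cm = 43.60 m; g = 9.810 m/s².
T = 13.25 s
13.25 s × (1 min / 60.00 s) = 0.2208 min

0.221 min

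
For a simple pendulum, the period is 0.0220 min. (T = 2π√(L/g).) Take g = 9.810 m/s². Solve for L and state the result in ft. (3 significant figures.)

1.42 ft

Solving T = 2π√(L/g) for L: L = g·(T/2π)².
T = 0.0220 min = 1.320 s; g = 9.810 m/s².
L = 0.4330 m
0.4330 m × (1 ft / 0.3048 m) = 1.421 ft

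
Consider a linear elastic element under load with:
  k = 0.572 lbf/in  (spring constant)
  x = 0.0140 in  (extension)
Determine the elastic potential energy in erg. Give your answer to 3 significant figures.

63.3 erg

Directly: U = ½kx².
k = 0.572 lbf/in = 100.2 N/m; x = 0.0140 in = 3.556×10^-4 m.
U = 6.333×10^-6 J
6.333×10^-6 J × (1 erg / 1.000×10^-7 J) = 63.33 erg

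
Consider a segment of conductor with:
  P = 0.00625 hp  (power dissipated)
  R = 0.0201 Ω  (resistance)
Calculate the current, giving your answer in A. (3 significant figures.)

15.2 A

Rearranging: I = √(P/R).
P = 0.00625 hp = 4.661 W; R = 0.0201 Ω.
I = 15.23 A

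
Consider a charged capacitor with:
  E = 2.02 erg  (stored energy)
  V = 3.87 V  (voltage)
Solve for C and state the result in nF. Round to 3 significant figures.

27.0 nF

Rearranging E = ½C·V² for C: C = 2E/V².
E = 2.02 erg = 2.020×10^-7 J; V = 3.87 V.
C = 2.697×10^-8 F
2.697×10^-8 F × (1 nF / 1.000×10^-9 F) = 26.97 nF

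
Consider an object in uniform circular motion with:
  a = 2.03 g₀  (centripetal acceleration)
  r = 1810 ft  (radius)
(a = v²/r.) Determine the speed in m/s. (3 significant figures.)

Rearranging a = v²/r for v: v = √(a·r).
a = 2.03 g₀ = 19.91 m/s²; r = 1810 ft = 551.7 m.
v = 104.8 m/s

105 m/s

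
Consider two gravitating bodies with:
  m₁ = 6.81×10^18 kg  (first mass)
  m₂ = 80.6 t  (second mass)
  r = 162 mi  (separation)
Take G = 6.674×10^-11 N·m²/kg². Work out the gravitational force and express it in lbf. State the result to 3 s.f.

121 lbf

From Newton's law of gravitation: F = Gm₁m₂/r².
m₁ = 6.81×10^18 kg; m₂ = 80.6 t = 80600 kg; r = 162 mi = 2.607×10^5 m; G = 6.674×10^-11 N·m²/kg².
F = 538.9 N
538.9 N × (1 lbf / 4.448 N) = 121.2 lbf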